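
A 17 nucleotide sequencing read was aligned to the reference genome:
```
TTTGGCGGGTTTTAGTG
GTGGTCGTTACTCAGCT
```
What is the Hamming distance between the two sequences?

Comparing position by position, 10 sites differ: 1 (T/G), 3 (T/G), 5 (G/T), 8 (G/T), 9 (G/T), 10 (T/A), 11 (T/C), 13 (T/C), 16 (T/C), 17 (G/T).

10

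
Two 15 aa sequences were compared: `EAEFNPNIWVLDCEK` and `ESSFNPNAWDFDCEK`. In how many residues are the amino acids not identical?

Mismatches (1-based): residue 2: A→S; residue 3: E→S; residue 8: I→A; residue 10: V→D; residue 11: L→F.

5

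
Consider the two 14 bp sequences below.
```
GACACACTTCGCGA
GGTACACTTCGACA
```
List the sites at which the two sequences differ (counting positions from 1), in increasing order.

2, 3, 12, 13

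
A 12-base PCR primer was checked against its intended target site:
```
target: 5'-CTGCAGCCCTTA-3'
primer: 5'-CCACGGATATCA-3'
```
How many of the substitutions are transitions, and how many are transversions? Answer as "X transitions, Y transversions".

5 transitions, 2 transversions

Mismatches (1-based):
site 2: T→C (pyrimidine→pyrimidine, transition)
site 3: G→A (purine→purine, transition)
site 5: A→G (purine→purine, transition)
site 7: C→A (pyrimidine→purine, transversion)
site 8: C→T (pyrimidine→pyrimidine, transition)
site 9: C→A (pyrimidine→purine, transversion)
site 11: T→C (pyrimidine→pyrimidine, transition)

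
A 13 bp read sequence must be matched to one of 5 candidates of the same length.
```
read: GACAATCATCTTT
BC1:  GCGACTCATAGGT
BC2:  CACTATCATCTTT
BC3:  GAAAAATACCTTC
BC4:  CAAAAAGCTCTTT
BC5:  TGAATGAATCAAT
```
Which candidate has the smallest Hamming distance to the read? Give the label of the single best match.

BC2

Hamming distances to read — BC1: 6; BC2: 2; BC3: 5; BC4: 5; BC5: 8.
Smallest is BC2 with 2 mismatches.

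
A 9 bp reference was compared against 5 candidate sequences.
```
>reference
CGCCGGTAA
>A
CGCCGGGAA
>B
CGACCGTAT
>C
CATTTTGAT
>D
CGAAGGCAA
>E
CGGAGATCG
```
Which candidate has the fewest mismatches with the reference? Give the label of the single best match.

A

A differs at 1 position; B differs at 3 positions; C differs at 7 positions; D differs at 3 positions; E differs at 5 positions. The closest is A.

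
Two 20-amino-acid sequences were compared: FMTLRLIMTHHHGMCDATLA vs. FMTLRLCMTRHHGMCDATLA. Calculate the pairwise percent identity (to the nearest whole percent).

90%

2 positions differ (7, 10), so 18 of 20 match: 18/20 = 90%.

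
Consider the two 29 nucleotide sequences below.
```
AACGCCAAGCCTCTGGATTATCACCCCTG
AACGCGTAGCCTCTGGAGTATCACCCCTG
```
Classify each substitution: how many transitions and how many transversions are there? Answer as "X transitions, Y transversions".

Transitions (purine↔purine or pyrimidine↔pyrimidine): none.
Transversions (purine↔pyrimidine): 6 C→G, 7 A→T, 18 T→G.

0 transitions, 3 transversions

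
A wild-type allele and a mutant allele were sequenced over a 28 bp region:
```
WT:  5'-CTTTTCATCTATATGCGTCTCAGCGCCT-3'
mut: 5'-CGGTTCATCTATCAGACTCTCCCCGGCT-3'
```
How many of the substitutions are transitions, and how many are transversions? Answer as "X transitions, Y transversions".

Mismatches (1-based):
base 2: T→G (pyrimidine→purine, transversion)
base 3: T→G (pyrimidine→purine, transversion)
base 13: A→C (purine→pyrimidine, transversion)
base 14: T→A (pyrimidine→purine, transversion)
base 16: C→A (pyrimidine→purine, transversion)
base 17: G→C (purine→pyrimidine, transversion)
base 22: A→C (purine→pyrimidine, transversion)
base 23: G→C (purine→pyrimidine, transversion)
base 26: C→G (pyrimidine→purine, transversion)

0 transitions, 9 transversions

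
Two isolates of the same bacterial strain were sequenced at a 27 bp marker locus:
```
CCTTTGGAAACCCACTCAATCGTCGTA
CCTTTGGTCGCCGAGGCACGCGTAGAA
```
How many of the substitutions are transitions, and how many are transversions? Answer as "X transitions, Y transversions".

Transitions (purine↔purine or pyrimidine↔pyrimidine): 10 A→G.
Transversions (purine↔pyrimidine): 8 A→T, 9 A→C, 13 C→G, 15 C→G, 16 T→G, 19 A→C, 20 T→G, 24 C→A, 26 T→A.

1 transition, 9 transversions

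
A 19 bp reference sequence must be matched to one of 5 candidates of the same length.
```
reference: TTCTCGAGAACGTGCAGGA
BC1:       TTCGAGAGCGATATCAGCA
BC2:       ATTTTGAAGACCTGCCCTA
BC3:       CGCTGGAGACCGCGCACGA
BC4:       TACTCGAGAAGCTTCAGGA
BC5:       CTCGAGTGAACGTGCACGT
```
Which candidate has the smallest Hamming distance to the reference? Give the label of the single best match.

BC4

Hamming distances to reference — BC1: 9; BC2: 9; BC3: 6; BC4: 4; BC5: 6.
Smallest is BC4 with 4 mismatches.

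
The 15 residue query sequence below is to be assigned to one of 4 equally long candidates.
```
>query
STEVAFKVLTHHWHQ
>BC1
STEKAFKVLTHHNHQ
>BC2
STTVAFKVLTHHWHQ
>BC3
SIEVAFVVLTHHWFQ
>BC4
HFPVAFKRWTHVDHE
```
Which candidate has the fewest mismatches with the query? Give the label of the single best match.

BC2

BC1 differs at 2 residues; BC2 differs at 1 residue; BC3 differs at 3 residues; BC4 differs at 8 residues. The closest is BC2.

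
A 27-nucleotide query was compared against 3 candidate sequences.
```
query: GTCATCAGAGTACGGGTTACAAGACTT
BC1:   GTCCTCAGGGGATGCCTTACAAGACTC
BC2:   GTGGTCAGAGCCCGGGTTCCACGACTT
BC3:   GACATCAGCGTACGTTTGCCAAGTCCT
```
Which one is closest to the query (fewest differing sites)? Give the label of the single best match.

Hamming distances to query — BC1: 7; BC2: 6; BC3: 8.
Smallest is BC2 with 6 mismatches.

BC2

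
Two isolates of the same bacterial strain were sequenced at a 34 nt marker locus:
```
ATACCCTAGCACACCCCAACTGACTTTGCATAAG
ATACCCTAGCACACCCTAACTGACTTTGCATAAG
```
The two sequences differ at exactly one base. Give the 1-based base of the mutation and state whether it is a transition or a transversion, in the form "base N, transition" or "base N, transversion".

base 17, transition

The sequences differ only at base 17: C→T (pyrimidine→pyrimidine), a transition.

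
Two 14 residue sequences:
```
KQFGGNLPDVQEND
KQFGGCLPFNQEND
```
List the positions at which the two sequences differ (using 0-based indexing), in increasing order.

5, 8, 9

Scanning 0-based: 5: N/C; 8: D/F; 9: V/N.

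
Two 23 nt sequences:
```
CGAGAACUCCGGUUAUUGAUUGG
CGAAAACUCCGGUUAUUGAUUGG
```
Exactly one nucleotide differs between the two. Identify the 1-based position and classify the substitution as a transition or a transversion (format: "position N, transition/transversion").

position 4, transition

The sequences differ only at position 4: G→A (purine→purine), a transition.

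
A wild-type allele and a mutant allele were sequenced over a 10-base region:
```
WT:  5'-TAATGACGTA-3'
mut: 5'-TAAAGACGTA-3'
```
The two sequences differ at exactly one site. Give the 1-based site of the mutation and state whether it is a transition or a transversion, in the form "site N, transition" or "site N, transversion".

site 4, transversion

The sequences differ only at site 4: T→A (pyrimidine→purine), a transversion.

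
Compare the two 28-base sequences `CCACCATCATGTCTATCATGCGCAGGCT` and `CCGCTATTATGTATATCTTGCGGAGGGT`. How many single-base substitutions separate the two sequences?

7

Comparing position by position, 7 sites differ: 3 (A/G), 5 (C/T), 8 (C/T), 13 (C/A), 18 (A/T), 23 (C/G), 27 (C/G).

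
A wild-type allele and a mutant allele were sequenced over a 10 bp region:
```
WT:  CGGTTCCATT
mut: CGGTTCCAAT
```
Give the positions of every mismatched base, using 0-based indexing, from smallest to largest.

Differences at position 8 (T→A).

8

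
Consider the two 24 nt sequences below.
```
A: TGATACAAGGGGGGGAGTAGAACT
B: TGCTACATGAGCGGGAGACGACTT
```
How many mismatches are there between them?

8

The sequences differ at positions 3, 8, 10, 12, 18, 19, 22, 23 (1-based) — 8 in total.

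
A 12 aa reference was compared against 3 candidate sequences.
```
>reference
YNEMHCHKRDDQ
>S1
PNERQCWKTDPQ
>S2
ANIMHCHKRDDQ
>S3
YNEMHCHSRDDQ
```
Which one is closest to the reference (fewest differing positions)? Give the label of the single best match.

S3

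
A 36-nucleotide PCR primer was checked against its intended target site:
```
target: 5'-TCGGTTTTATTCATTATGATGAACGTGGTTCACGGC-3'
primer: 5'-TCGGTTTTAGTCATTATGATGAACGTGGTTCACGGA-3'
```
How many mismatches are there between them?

2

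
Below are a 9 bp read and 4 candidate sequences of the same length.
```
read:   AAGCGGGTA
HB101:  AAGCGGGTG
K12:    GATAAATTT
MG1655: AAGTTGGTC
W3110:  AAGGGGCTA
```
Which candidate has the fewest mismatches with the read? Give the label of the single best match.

HB101 differs at 1 position; K12 differs at 7 positions; MG1655 differs at 3 positions; W3110 differs at 2 positions. The closest is HB101.

HB101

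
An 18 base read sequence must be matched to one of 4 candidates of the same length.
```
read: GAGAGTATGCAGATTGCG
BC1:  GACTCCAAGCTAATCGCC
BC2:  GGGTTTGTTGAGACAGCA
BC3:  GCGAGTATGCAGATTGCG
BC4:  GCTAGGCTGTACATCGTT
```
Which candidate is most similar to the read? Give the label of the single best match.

BC3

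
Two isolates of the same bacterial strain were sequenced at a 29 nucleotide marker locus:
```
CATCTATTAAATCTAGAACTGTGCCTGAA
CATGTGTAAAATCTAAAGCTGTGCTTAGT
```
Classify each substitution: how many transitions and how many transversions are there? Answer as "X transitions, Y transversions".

6 transitions, 3 transversions

Mismatches (1-based):
base 4: C→G (pyrimidine→purine, transversion)
base 6: A→G (purine→purine, transition)
base 8: T→A (pyrimidine→purine, transversion)
base 16: G→A (purine→purine, transition)
base 18: A→G (purine→purine, transition)
base 25: C→T (pyrimidine→pyrimidine, transition)
base 27: G→A (purine→purine, transition)
base 28: A→G (purine→purine, transition)
base 29: A→T (purine→pyrimidine, transversion)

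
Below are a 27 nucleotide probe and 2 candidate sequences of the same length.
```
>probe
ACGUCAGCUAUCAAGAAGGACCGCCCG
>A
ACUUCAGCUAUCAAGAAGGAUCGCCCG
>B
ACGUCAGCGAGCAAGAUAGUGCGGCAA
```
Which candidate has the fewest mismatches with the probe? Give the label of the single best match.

A differs at 2 sites; B differs at 9 sites. The closest is A.

A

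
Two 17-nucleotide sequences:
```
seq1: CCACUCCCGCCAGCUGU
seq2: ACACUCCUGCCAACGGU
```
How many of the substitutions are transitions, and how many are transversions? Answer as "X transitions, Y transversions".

2 transitions, 2 transversions

Mismatches (1-based):
position 1: C→A (pyrimidine→purine, transversion)
position 8: C→U (pyrimidine→pyrimidine, transition)
position 13: G→A (purine→purine, transition)
position 15: U→G (pyrimidine→purine, transversion)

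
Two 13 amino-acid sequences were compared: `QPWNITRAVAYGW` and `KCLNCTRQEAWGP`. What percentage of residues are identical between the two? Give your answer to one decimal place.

Mismatches at positions 1, 2, 3, 5, 8, 9, 11, 13 (1-based): 8 of 13.
Identical positions: 5/13 = 38.46% → 38.5%.

38.5%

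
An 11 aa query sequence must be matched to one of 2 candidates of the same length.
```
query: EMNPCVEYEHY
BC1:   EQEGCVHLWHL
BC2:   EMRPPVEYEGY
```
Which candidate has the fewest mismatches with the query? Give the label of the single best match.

BC2

BC1 differs at 7 positions; BC2 differs at 3 positions. The closest is BC2.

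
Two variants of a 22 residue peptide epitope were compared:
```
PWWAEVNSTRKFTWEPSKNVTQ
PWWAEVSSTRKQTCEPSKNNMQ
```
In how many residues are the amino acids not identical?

5

Comparing position by position, 5 residues differ: 7 (N/S), 12 (F/Q), 14 (W/C), 20 (V/N), 21 (T/M).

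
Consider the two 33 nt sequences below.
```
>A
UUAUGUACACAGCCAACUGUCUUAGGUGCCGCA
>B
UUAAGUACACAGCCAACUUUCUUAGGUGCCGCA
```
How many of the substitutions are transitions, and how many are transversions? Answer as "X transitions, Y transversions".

0 transitions, 2 transversions

Transitions (purine↔purine or pyrimidine↔pyrimidine): none.
Transversions (purine↔pyrimidine): 4 U→A, 19 G→U.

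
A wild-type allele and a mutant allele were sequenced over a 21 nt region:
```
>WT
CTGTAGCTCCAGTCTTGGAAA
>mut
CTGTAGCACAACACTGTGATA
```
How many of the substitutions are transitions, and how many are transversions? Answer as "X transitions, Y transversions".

Mismatches (1-based):
site 8: T→A (pyrimidine→purine, transversion)
site 10: C→A (pyrimidine→purine, transversion)
site 12: G→C (purine→pyrimidine, transversion)
site 13: T→A (pyrimidine→purine, transversion)
site 16: T→G (pyrimidine→purine, transversion)
site 17: G→T (purine→pyrimidine, transversion)
site 20: A→T (purine→pyrimidine, transversion)

0 transitions, 7 transversions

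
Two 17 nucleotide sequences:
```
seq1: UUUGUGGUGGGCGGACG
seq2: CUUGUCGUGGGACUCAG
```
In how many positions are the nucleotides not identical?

7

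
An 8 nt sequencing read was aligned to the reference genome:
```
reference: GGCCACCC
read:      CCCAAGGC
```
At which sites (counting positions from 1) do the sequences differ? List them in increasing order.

1, 2, 4, 6, 7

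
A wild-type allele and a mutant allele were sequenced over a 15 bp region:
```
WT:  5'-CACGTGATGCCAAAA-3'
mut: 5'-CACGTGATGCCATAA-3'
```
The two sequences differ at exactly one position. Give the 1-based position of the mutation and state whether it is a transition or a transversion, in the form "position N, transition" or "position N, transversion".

Position 13 changes A→T. A is a purine and T is a pyrimidine, so this is a transversion.

position 13, transversion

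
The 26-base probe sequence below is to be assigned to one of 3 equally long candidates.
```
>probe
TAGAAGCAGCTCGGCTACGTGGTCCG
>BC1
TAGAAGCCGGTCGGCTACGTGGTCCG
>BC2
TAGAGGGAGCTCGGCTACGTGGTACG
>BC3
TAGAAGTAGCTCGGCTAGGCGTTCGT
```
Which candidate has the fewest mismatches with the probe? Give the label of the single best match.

BC1 differs at 2 positions; BC2 differs at 3 positions; BC3 differs at 6 positions. The closest is BC1.

BC1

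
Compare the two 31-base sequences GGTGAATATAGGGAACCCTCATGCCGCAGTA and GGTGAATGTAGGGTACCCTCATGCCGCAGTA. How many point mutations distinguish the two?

2

Comparing position by position, 2 bases differ: 8 (A/G), 14 (A/T).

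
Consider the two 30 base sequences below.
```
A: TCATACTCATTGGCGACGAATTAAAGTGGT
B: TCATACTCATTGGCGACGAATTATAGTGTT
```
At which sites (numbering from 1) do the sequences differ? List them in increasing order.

24, 29

Differences at site 24 (A→T), site 29 (G→T).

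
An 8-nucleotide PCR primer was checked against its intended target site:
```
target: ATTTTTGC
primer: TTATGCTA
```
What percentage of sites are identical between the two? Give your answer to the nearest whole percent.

25%

Mismatches at positions 1, 3, 5, 6, 7, 8 (1-based): 6 of 8.
Identical positions: 2/8 = 25% → 25%.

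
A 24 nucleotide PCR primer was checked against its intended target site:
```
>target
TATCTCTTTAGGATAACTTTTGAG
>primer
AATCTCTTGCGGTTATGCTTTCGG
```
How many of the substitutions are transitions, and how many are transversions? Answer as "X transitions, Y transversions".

2 transitions, 7 transversions

Transitions (purine↔purine or pyrimidine↔pyrimidine): 18 T→C, 23 A→G.
Transversions (purine↔pyrimidine): 1 T→A, 9 T→G, 10 A→C, 13 A→T, 16 A→T, 17 C→G, 22 G→C.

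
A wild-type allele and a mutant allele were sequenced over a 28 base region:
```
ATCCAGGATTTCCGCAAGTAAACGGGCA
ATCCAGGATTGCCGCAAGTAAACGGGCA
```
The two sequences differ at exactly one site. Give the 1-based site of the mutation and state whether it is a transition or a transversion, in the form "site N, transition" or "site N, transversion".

site 11, transversion

The sequences differ only at site 11: T→G (pyrimidine→purine), a transversion.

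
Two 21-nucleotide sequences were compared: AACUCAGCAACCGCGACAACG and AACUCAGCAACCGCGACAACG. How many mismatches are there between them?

No positions differ; the sequences are identical.

0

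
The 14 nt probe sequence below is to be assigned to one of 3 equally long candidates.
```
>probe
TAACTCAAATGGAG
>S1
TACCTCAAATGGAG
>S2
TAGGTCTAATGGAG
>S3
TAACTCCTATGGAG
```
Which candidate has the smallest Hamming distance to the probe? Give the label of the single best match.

S1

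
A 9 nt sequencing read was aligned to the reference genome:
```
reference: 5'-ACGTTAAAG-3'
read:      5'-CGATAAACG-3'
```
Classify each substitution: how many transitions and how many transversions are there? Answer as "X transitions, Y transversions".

Transitions (purine↔purine or pyrimidine↔pyrimidine): 3 G→A.
Transversions (purine↔pyrimidine): 1 A→C, 2 C→G, 5 T→A, 8 A→C.

1 transition, 4 transversions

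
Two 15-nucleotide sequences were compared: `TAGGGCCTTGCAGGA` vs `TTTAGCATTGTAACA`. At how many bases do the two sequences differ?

Mismatches (1-based): base 2: A→T; base 3: G→T; base 4: G→A; base 7: C→A; base 11: C→T; base 13: G→A; base 14: G→C.

7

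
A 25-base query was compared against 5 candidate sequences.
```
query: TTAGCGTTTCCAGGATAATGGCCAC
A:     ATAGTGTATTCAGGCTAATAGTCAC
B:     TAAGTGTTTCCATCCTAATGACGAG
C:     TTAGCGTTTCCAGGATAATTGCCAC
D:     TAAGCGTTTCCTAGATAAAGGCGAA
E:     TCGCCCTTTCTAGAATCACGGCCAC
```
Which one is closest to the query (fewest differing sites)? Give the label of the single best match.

A differs at 7 sites; B differs at 8 sites; C differs at 1 site; D differs at 6 sites; E differs at 8 sites. The closest is C.

C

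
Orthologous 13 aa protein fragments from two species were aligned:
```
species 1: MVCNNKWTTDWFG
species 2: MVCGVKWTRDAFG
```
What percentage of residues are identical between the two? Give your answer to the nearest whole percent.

4 positions differ (4, 5, 9, 11), so 9 of 13 match: 9/13 = 69.23%.

69%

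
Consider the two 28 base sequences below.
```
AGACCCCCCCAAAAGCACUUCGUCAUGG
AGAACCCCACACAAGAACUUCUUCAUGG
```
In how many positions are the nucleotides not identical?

5

The sequences differ at positions 4, 9, 12, 16, 22 (1-based) — 5 in total.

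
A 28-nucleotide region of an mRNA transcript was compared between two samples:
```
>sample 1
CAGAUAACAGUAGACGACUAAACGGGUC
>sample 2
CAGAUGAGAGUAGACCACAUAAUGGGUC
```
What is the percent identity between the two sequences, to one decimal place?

78.6%

6 positions differ (6, 8, 16, 19, 20, 23), so 22 of 28 match: 22/28 = 78.57%.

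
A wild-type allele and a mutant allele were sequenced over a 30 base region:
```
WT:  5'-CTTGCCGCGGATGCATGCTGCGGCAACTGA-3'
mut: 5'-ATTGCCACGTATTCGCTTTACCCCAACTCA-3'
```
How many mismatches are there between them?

12

The sequences differ at positions 1, 7, 10, 13, 15, 16, 17, 18, 20, 22, 23, 29 (1-based) — 12 in total.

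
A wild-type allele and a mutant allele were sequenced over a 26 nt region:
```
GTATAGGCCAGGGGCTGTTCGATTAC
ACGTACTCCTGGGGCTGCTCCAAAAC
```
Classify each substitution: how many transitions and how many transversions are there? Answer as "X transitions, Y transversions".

Transitions (purine↔purine or pyrimidine↔pyrimidine): 1 G→A, 2 T→C, 3 A→G, 18 T→C.
Transversions (purine↔pyrimidine): 6 G→C, 7 G→T, 10 A→T, 21 G→C, 23 T→A, 24 T→A.

4 transitions, 6 transversions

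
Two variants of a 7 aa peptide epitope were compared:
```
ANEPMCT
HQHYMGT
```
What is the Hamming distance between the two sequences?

5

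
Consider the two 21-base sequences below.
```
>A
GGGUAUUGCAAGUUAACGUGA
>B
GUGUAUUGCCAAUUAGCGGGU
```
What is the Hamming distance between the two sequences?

Mismatches (1-based): position 2: G→U; position 10: A→C; position 12: G→A; position 16: A→G; position 19: U→G; position 21: A→U.

6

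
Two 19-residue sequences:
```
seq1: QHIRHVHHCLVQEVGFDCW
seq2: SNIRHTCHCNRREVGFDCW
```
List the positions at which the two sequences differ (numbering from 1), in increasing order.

1, 2, 6, 7, 10, 11, 12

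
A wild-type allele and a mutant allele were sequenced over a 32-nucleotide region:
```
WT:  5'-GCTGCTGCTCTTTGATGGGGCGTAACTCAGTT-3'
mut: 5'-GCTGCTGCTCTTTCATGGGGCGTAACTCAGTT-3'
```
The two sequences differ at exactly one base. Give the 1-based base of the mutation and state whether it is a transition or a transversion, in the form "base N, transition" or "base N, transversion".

Base 14 changes G→C. G is a purine and C is a pyrimidine, so this is a transversion.

base 14, transversion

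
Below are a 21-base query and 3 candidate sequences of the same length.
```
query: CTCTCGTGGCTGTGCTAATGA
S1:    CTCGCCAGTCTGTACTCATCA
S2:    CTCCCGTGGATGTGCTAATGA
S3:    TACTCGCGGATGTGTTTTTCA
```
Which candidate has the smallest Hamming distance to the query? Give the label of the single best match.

Hamming distances to query — S1: 7; S2: 2; S3: 8.
Smallest is S2 with 2 mismatches.

S2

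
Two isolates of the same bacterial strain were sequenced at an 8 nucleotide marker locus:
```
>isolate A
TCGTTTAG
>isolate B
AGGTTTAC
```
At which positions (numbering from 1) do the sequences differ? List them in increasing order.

Scanning 1-based: 1: T/A; 2: C/G; 8: G/C.

1, 2, 8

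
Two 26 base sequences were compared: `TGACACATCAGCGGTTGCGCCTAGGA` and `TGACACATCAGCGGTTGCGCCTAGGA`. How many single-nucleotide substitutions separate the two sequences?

0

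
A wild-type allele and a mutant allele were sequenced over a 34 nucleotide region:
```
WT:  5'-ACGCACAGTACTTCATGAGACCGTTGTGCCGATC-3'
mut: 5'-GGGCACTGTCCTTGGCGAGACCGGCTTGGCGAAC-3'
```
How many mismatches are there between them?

Comparing position by position, 12 bases differ: 1 (A/G), 2 (C/G), 7 (A/T), 10 (A/C), 14 (C/G), 15 (A/G), 16 (T/C), 24 (T/G), 25 (T/C), 26 (G/T), 29 (C/G), 33 (T/A).

12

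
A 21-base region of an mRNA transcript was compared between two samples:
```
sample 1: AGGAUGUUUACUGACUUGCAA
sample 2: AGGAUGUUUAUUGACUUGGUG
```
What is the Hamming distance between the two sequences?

Mismatches (1-based): position 11: C→U; position 19: C→G; position 20: A→U; position 21: A→G.

4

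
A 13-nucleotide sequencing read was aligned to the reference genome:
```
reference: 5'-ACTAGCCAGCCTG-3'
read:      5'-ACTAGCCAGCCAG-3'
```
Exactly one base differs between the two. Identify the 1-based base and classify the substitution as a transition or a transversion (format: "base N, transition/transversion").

base 12, transversion

The sequences differ only at base 12: T→A (pyrimidine→purine), a transversion.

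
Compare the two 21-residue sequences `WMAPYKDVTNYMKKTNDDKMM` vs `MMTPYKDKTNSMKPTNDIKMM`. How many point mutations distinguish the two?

6

Comparing position by position, 6 positions differ: 1 (W/M), 3 (A/T), 8 (V/K), 11 (Y/S), 14 (K/P), 18 (D/I).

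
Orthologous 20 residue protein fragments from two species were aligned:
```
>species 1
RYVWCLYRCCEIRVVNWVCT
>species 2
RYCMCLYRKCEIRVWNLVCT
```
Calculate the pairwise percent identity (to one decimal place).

Mismatches at positions 3, 4, 9, 15, 17 (1-based): 5 of 20.
Identical positions: 15/20 = 75% → 75.0%.

75.0%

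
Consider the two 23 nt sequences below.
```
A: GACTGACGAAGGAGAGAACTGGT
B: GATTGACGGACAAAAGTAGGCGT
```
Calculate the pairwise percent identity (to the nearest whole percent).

Mismatches at positions 3, 9, 11, 12, 14, 17, 19, 20, 21 (1-based): 9 of 23.
Identical positions: 14/23 = 60.87% → 61%.

61%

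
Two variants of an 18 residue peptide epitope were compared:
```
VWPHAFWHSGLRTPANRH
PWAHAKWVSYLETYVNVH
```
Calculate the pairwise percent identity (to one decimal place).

Mismatches at positions 1, 3, 6, 8, 10, 12, 14, 15, 17 (1-based): 9 of 18.
Identical positions: 9/18 = 50% → 50.0%.

50.0%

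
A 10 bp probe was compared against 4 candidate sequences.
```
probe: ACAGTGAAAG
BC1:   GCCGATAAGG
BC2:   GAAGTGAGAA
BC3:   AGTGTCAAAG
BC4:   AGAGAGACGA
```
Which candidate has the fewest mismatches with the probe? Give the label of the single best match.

BC1 differs at 5 positions; BC2 differs at 4 positions; BC3 differs at 3 positions; BC4 differs at 5 positions. The closest is BC3.

BC3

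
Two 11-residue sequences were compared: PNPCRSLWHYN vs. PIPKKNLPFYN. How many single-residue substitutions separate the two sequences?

The sequences differ at residues 2, 4, 5, 6, 8, 9 (1-based) — 6 in total.

6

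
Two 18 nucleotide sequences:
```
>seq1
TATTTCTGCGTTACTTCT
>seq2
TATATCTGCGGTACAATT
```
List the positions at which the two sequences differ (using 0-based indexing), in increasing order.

Differences at position 3 (T→A), position 10 (T→G), position 14 (T→A), position 15 (T→A), position 16 (C→T).

3, 10, 14, 15, 16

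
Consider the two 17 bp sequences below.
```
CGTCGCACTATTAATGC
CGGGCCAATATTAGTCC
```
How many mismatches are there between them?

The sequences differ at bases 3, 4, 5, 8, 14, 16 (1-based) — 6 in total.

6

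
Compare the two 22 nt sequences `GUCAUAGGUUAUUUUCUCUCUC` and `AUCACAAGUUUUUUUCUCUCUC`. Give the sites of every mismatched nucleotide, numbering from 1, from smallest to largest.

Differences at site 1 (G→A), site 5 (U→C), site 7 (G→A), site 11 (A→U).

1, 5, 7, 11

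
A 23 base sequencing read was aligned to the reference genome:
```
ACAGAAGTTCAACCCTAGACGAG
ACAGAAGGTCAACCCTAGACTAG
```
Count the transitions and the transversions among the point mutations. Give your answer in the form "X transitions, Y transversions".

0 transitions, 2 transversions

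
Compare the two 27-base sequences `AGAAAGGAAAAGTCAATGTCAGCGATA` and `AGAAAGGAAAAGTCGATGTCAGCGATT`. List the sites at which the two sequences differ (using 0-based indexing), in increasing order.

14, 26

Differences at site 14 (A→G), site 26 (A→T).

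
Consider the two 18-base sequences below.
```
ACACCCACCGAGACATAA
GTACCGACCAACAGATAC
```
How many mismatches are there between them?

Mismatches (1-based): base 1: A→G; base 2: C→T; base 6: C→G; base 10: G→A; base 12: G→C; base 14: C→G; base 18: A→C.

7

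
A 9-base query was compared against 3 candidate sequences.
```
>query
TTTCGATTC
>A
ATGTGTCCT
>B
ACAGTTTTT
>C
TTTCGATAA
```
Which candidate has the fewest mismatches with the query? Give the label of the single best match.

Hamming distances to query — A: 7; B: 7; C: 2.
Smallest is C with 2 mismatches.

C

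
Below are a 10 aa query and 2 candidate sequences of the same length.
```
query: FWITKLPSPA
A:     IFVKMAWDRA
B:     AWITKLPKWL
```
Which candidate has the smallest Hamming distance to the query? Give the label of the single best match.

B

A differs at 9 positions; B differs at 4 positions. The closest is B.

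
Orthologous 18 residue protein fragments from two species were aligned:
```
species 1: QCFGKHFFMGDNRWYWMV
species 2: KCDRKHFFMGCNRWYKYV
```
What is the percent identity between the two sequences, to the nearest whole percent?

67%

6 positions differ (1, 3, 4, 11, 16, 17), so 12 of 18 match: 12/18 = 66.67%.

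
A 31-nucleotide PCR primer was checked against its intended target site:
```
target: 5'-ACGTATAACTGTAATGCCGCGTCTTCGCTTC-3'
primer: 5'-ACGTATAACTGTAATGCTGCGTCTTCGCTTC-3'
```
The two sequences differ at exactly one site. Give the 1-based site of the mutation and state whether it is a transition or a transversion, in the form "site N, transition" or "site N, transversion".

Site 18 changes C→T. C is a pyrimidine and T is a pyrimidine, so this is a transition.

site 18, transition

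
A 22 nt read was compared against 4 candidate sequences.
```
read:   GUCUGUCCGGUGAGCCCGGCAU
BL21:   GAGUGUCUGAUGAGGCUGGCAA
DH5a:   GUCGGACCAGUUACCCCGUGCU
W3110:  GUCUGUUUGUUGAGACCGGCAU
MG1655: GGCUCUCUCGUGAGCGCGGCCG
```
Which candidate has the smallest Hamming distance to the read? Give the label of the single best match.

BL21 differs at 7 sites; DH5a differs at 8 sites; W3110 differs at 4 sites; MG1655 differs at 7 sites. The closest is W3110.

W3110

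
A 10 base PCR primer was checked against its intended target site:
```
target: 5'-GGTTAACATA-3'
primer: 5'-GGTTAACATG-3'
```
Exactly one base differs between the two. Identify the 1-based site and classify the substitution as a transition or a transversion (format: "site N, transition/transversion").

The sequences differ only at site 10: A→G (purine→purine), a transition.

site 10, transition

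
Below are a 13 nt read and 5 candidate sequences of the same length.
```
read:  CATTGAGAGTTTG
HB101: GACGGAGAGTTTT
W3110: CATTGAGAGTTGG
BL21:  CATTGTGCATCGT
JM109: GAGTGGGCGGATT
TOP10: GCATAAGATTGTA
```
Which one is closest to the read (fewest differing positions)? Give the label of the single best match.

Hamming distances to read — HB101: 4; W3110: 1; BL21: 6; JM109: 7; TOP10: 7.
Smallest is W3110 with 1 mismatch.

W3110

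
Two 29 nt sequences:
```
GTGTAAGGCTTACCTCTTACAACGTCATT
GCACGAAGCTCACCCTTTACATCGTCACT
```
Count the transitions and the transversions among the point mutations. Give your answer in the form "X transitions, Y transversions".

Mismatches (1-based):
base 2: T→C (pyrimidine→pyrimidine, transition)
base 3: G→A (purine→purine, transition)
base 4: T→C (pyrimidine→pyrimidine, transition)
base 5: A→G (purine→purine, transition)
base 7: G→A (purine→purine, transition)
base 11: T→C (pyrimidine→pyrimidine, transition)
base 15: T→C (pyrimidine→pyrimidine, transition)
base 16: C→T (pyrimidine→pyrimidine, transition)
base 22: A→T (purine→pyrimidine, transversion)
base 28: T→C (pyrimidine→pyrimidine, transition)

9 transitions, 1 transversion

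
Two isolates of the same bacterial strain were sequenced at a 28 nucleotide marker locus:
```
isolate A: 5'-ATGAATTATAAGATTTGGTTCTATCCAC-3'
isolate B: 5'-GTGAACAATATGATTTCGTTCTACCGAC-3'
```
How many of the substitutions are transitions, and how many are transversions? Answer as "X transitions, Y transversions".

3 transitions, 4 transversions

Transitions (purine↔purine or pyrimidine↔pyrimidine): 1 A→G, 6 T→C, 24 T→C.
Transversions (purine↔pyrimidine): 7 T→A, 11 A→T, 17 G→C, 26 C→G.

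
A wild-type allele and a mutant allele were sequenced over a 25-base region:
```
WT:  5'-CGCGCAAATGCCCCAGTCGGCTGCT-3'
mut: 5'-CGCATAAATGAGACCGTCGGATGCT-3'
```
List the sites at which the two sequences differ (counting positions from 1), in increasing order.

4, 5, 11, 12, 13, 15, 21

Differences at site 4 (G→A), site 5 (C→T), site 11 (C→A), site 12 (C→G), site 13 (C→A), site 15 (A→C), site 21 (C→A).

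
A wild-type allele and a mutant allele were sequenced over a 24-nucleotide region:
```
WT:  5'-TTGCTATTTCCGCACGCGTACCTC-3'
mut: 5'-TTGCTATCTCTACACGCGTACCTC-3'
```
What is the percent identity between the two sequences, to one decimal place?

87.5%

3 positions differ (8, 11, 12), so 21 of 24 match: 21/24 = 87.5%.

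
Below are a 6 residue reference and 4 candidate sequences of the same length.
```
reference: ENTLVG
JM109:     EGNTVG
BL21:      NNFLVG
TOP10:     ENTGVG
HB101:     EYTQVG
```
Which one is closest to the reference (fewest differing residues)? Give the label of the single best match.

JM109 differs at 3 residues; BL21 differs at 2 residues; TOP10 differs at 1 residue; HB101 differs at 2 residues. The closest is TOP10.

TOP10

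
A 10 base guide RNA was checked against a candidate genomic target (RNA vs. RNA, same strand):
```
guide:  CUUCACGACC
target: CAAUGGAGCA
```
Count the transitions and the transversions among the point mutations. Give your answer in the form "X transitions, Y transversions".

Transitions (purine↔purine or pyrimidine↔pyrimidine): 4 C→U, 5 A→G, 7 G→A, 8 A→G.
Transversions (purine↔pyrimidine): 2 U→A, 3 U→A, 6 C→G, 10 C→A.

4 transitions, 4 transversions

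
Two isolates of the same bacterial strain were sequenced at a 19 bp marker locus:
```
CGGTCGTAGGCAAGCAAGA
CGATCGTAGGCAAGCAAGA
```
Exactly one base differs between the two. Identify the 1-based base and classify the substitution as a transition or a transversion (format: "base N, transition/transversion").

The sequences differ only at base 3: G→A (purine→purine), a transition.

base 3, transition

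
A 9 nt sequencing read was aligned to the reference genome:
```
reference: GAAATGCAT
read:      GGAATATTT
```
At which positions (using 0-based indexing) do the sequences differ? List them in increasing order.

Scanning 0-based: 1: A/G; 5: G/A; 6: C/T; 7: A/T.

1, 5, 6, 7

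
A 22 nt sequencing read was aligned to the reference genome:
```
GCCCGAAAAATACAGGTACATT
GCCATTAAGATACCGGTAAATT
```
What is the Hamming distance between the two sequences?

6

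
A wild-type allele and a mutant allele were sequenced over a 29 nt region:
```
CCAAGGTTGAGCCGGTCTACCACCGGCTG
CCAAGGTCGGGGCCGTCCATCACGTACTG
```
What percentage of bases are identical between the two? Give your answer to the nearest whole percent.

9 positions differ (8, 10, 12, 14, 18, 20, 24, 25, 26), so 20 of 29 match: 20/29 = 68.97%.

69%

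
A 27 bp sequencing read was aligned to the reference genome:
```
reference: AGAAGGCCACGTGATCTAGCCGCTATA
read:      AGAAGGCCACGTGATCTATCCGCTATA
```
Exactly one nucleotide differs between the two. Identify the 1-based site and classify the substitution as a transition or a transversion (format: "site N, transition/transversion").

The sequences differ only at site 19: G→T (purine→pyrimidine), a transversion.

site 19, transversion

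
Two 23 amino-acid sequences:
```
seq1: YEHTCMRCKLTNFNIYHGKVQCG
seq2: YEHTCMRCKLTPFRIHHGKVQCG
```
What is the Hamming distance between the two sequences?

3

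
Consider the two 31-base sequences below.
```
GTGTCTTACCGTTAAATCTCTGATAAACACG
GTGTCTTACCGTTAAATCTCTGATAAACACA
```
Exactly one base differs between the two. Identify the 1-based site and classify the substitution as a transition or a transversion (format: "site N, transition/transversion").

site 31, transition

The sequences differ only at site 31: G→A (purine→purine), a transition.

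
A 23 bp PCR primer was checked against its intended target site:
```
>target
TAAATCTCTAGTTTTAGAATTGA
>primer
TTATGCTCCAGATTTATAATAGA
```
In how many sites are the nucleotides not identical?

Mismatches (1-based): site 2: A→T; site 4: A→T; site 5: T→G; site 9: T→C; site 12: T→A; site 17: G→T; site 21: T→A.

7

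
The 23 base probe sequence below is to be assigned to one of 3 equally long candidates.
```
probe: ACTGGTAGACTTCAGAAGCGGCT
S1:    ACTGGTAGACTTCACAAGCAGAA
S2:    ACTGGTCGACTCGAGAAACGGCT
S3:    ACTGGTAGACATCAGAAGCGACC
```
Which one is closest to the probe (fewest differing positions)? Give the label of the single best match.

Hamming distances to probe — S1: 4; S2: 4; S3: 3.
Smallest is S3 with 3 mismatches.

S3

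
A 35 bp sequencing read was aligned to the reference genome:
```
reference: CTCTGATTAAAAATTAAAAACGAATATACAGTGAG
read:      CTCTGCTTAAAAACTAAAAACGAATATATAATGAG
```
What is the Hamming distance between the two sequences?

4

Mismatches (1-based): position 6: A→C; position 14: T→C; position 29: C→T; position 31: G→A.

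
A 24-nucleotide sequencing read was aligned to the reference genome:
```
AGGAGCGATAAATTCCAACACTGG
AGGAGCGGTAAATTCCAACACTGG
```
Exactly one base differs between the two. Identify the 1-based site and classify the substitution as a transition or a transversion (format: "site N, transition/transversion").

Site 8 changes A→G. A is a purine and G is a purine, so this is a transition.

site 8, transition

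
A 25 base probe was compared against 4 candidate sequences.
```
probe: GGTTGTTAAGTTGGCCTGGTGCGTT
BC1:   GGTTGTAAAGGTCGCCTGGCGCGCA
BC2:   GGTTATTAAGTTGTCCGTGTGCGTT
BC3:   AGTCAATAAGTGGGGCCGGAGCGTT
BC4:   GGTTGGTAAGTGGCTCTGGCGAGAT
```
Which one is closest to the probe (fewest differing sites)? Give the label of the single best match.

Hamming distances to probe — BC1: 6; BC2: 4; BC3: 8; BC4: 7.
Smallest is BC2 with 4 mismatches.

BC2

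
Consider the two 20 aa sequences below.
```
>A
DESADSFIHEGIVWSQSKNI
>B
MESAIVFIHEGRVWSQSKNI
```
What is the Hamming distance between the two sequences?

The sequences differ at positions 1, 5, 6, 12 (1-based) — 4 in total.

4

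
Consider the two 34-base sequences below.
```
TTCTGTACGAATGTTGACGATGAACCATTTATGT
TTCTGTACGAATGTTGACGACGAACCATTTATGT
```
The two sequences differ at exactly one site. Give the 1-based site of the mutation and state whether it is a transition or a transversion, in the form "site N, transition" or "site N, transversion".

site 21, transition

Site 21 changes T→C. T is a pyrimidine and C is a pyrimidine, so this is a transition.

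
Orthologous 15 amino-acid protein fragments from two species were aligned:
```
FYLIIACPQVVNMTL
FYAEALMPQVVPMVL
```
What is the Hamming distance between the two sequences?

Comparing position by position, 7 residues differ: 3 (L/A), 4 (I/E), 5 (I/A), 6 (A/L), 7 (C/M), 12 (N/P), 14 (T/V).

7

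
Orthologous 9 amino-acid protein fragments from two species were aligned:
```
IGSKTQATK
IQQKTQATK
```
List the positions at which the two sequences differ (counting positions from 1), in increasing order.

2, 3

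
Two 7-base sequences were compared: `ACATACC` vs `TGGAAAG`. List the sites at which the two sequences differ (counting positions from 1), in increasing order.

1, 2, 3, 4, 6, 7

Scanning 1-based: 1: A/T; 2: C/G; 3: A/G; 4: T/A; 6: C/A; 7: C/G.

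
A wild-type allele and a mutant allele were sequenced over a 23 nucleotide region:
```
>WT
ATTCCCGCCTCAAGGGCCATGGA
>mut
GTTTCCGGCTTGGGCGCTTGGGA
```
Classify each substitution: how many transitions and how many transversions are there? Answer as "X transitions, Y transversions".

Transitions (purine↔purine or pyrimidine↔pyrimidine): 1 A→G, 4 C→T, 11 C→T, 12 A→G, 13 A→G, 18 C→T.
Transversions (purine↔pyrimidine): 8 C→G, 15 G→C, 19 A→T, 20 T→G.

6 transitions, 4 transversions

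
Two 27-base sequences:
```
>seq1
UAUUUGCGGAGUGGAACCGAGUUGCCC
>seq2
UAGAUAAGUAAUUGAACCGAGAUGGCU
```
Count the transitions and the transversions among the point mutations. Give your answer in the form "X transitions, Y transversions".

Mismatches (1-based):
position 3: U→G (pyrimidine→purine, transversion)
position 4: U→A (pyrimidine→purine, transversion)
position 6: G→A (purine→purine, transition)
position 7: C→A (pyrimidine→purine, transversion)
position 9: G→U (purine→pyrimidine, transversion)
position 11: G→A (purine→purine, transition)
position 13: G→U (purine→pyrimidine, transversion)
position 22: U→A (pyrimidine→purine, transversion)
position 25: C→G (pyrimidine→purine, transversion)
position 27: C→U (pyrimidine→pyrimidine, transition)

3 transitions, 7 transversions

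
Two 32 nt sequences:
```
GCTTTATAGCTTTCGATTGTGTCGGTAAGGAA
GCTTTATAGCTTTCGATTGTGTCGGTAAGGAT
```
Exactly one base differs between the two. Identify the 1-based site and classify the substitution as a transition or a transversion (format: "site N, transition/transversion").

site 32, transversion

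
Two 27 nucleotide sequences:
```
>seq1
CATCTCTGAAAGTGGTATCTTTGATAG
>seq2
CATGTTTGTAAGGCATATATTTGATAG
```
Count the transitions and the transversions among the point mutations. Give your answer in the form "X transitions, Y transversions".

2 transitions, 5 transversions

Transitions (purine↔purine or pyrimidine↔pyrimidine): 6 C→T, 15 G→A.
Transversions (purine↔pyrimidine): 4 C→G, 9 A→T, 13 T→G, 14 G→C, 19 C→A.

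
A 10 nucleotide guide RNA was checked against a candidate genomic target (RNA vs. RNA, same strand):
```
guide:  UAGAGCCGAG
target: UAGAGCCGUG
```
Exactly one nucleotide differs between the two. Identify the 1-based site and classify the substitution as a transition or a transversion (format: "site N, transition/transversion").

site 9, transversion

Site 9 changes A→U. A is a purine and U is a pyrimidine, so this is a transversion.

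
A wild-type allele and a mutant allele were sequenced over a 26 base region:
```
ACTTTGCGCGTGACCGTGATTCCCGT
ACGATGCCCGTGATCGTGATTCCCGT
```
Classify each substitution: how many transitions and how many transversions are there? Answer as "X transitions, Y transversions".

Mismatches (1-based):
site 3: T→G (pyrimidine→purine, transversion)
site 4: T→A (pyrimidine→purine, transversion)
site 8: G→C (purine→pyrimidine, transversion)
site 14: C→T (pyrimidine→pyrimidine, transition)

1 transition, 3 transversions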